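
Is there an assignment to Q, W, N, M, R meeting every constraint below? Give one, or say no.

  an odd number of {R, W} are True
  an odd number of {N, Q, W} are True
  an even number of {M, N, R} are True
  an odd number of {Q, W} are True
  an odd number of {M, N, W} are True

Q: False; W: True; N: False; M: False; R: False

{R, W}: 1 true → odd ✓
{N, Q, W}: 1 true → odd ✓
{M, N, R}: 0 true → even ✓
{Q, W}: 1 true → odd ✓
{M, N, W}: 1 true → odd ✓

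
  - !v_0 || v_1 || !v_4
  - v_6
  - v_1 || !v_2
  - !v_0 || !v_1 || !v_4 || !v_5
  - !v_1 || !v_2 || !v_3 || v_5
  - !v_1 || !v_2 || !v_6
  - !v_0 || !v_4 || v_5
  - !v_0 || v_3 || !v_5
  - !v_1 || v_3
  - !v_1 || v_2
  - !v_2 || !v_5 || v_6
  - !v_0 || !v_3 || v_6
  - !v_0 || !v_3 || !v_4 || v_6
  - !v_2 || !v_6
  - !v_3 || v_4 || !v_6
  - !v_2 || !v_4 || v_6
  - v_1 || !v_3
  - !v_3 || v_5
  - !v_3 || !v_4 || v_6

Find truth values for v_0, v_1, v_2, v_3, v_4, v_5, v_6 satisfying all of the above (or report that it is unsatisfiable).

Unit clause (v_6) forces v_6 = True.
In (!v_2 || !v_6) only !v_2 is left, so v_2 = False.
In (!v_1 || v_2) only !v_1 is left, so v_1 = False.
In (v_1 || !v_3) only !v_3 is left, so v_3 = False.
Set v_0 = False.
Set v_4 = True.
Set v_5 = True.
All clauses satisfied.

v_0 = False, v_1 = False, v_2 = False, v_3 = False, v_4 = True, v_5 = True, v_6 = True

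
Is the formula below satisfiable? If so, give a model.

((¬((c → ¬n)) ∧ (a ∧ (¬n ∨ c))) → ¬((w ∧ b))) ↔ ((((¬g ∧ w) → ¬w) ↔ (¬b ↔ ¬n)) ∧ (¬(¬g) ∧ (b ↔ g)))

b=T, c=F, a=T, g=T, w=T, n=T

  ((¬((c → ¬n)) ∧ (a ∧ (¬n ∨ c))) → ¬((w ∧ b))) ↔ ((((¬g ∧ w) → ¬w) ↔ (¬b ↔ ¬n)) ∧ (¬(¬g) ∧ (b ↔ g))) = True
    (¬((c → ¬n)) ∧ (a ∧ (¬n ∨ c))) → ¬((w ∧ b)) = True
      ¬((c → ¬n)) ∧ (a ∧ (¬n ∨ c)) = False
        ¬((c → ¬n)) = False
          c → ¬n = True
            ¬n = False
        a ∧ (¬n ∨ c) = False
          ¬n ∨ c = False
            ¬n = False
      ¬((w ∧ b)) = False
        w ∧ b = True
    (((¬g ∧ w) → ¬w) ↔ (¬b ↔ ¬n)) ∧ (¬(¬g) ∧ (b ↔ g)) = True
      ((¬g ∧ w) → ¬w) ↔ (¬b ↔ ¬n) = True
        (¬g ∧ w) → ¬w = True
          ¬g ∧ w = False
            ¬g = False
          ¬w = False
        ¬b ↔ ¬n = True
          ¬b = False
          ¬n = False
      ¬(¬g) ∧ (b ↔ g) = True
        ¬(¬g) = True
          ¬g = False
        b ↔ g = True
The formula evaluates to True.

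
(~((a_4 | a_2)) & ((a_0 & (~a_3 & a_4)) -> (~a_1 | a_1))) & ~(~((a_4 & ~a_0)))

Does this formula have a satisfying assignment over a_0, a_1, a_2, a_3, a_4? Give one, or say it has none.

Case a_4 = True: the conjunct ~((a_4 | a_2)) becomes ~((True | a_2)) = False.
Case a_4 = False: the conjunct ~(~((a_4 & ~a_0))) becomes ~(~False) = False.
Both cases fail — unsatisfiable.

Unsatisfiable — no assignment works.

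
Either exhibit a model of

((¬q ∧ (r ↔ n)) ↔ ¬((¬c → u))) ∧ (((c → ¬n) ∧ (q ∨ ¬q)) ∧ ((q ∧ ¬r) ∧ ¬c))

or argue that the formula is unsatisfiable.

r = False, u = True, q = True, n = True, c = False

  (¬q ∧ (r ↔ n)) ↔ ¬((¬c → u)) = True
    ¬q ∧ (r ↔ n) = False
      ¬q = False
      r ↔ n = False
    ¬((¬c → u)) = False
      ¬c → u = True
        ¬c = True
  ((c → ¬n) ∧ (q ∨ ¬q)) ∧ ((q ∧ ¬r) ∧ ¬c) = True
    (c → ¬n) ∧ (q ∨ ¬q) = True
      c → ¬n = True
        ¬n = False
      q ∨ ¬q = True
        ¬q = False
    (q ∧ ¬r) ∧ ¬c = True
      q ∧ ¬r = True
        ¬r = True
      ¬c = True
Both conjuncts True, so the formula holds.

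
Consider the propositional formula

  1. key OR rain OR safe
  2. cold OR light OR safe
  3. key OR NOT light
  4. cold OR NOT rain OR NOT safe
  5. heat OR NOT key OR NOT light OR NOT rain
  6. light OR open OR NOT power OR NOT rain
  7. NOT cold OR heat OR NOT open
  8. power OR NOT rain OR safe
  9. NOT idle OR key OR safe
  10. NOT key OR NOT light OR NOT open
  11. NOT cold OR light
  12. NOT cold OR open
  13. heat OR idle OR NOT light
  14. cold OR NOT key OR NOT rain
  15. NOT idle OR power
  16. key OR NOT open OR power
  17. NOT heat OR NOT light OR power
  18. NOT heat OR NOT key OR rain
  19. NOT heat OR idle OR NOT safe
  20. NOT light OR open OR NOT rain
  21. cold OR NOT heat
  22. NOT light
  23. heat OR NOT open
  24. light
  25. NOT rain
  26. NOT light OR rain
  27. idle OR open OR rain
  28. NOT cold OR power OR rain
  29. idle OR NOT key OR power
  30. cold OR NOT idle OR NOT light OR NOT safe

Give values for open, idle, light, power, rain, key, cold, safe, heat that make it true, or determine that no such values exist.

UNSATISFIABLE

Case light = True:
  Clause (NOT light) is falsified — contradiction.
Case light = False:
  Clause (light) is falsified — contradiction.
Both cases fail, so the formula is unsatisfiable.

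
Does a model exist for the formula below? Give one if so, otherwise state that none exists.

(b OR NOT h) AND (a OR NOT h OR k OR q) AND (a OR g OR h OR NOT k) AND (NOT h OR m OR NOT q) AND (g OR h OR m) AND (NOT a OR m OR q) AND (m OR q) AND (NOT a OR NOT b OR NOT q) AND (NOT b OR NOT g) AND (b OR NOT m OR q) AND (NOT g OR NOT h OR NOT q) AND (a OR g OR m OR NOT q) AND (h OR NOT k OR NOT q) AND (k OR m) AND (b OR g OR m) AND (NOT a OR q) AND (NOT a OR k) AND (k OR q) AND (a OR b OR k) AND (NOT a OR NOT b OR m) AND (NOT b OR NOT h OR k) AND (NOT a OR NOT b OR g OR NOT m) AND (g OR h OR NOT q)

a = False, m = True, q = True, k = True, b = True, g = False, h = True

Try a = True:
  (NOT a OR q) forces q = True.
  (NOT a OR NOT b OR NOT q) forces b = False.
  (b OR NOT h) forces h = False.
  (h OR NOT k OR NOT q) forces k = False.
  clause (NOT a OR k) is falsified — backtrack.
So a = False.
Set m = True.
Set q = True.
Set k = True.
  then (h OR NOT k OR NOT q) forces h = True.
  then (b OR NOT h) forces b = True.
  then (NOT b OR NOT g) forces g = False.
All clauses satisfied.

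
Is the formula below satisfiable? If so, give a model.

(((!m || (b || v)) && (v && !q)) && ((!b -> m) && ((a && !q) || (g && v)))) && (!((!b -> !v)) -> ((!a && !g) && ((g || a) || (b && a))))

v = True; q = False; m = True; g = False; b = True; a = True

  ((!m || (b || v)) && (v && !q)) && ((!b -> m) && ((a && !q) || (g && v))) = True
    (!m || (b || v)) && (v && !q) = True
      !m || (b || v) = True
        !m = False
        b || v = True
      v && !q = True
        !q = True
    (!b -> m) && ((a && !q) || (g && v)) = True
      !b -> m = True
        !b = False
      (a && !q) || (g && v) = True
        a && !q = True
          !q = True
        g && v = False
  !((!b -> !v)) -> ((!a && !g) && ((g || a) || (b && a))) = True
    !((!b -> !v)) = False
      !b -> !v = True
        !b = False
        !v = False
    (!a && !g) && ((g || a) || (b && a)) = False
      !a && !g = False
        !a = False
        !g = True
      (g || a) || (b && a) = True
        g || a = True
        b && a = True
Both conjuncts True, so the formula holds.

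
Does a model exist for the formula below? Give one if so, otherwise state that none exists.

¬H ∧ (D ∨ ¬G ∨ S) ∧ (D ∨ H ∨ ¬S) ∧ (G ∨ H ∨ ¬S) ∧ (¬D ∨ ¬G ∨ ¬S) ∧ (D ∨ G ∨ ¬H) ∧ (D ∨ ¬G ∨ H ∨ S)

Unit clause (¬H) forces H = False.
Set D = False.
  then (D ∨ H ∨ ¬S) forces S = False.
  then (D ∨ ¬G ∨ H ∨ S) forces G = False.
Check each clause:
  (¬H): ¬H holds.
  (D ∨ ¬G ∨ S): ¬G holds.
  (D ∨ H ∨ ¬S): ¬S holds.
  (G ∨ H ∨ ¬S): ¬S holds.
  (¬D ∨ ¬G ∨ ¬S): ¬D holds.
  (D ∨ G ∨ ¬H): ¬H holds.
  (D ∨ ¬G ∨ H ∨ S): ¬G holds.
All clauses satisfied.

D: False, H: False, G: False, S: False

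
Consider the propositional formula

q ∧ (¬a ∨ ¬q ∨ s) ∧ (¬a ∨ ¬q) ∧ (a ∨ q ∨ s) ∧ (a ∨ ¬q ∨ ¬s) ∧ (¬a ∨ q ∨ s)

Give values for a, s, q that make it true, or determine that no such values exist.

Unit clause (q) forces q = True.
In (¬a ∨ ¬q) only ¬a is left, so a = False.
In (a ∨ ¬q ∨ ¬s) only ¬s is left, so s = False.
All clauses satisfied.

a=F, s=F, q=T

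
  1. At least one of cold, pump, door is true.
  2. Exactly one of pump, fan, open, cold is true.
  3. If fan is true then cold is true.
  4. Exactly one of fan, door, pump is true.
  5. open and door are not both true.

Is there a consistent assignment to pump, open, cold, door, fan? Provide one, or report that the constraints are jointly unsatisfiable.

pump=T, open=F, cold=F, door=F, fan=F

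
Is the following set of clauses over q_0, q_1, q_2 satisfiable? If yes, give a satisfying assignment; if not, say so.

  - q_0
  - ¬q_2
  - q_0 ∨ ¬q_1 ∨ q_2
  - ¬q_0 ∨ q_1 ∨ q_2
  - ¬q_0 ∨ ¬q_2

q_0=T, q_1=T, q_2=F

Unit clause (q_0) forces q_0 = True.
Unit clause (¬q_2) forces q_2 = False.
In (¬q_0 ∨ q_1 ∨ q_2) only q_1 is left, so q_1 = True.
Check each clause:
  (q_0): q_0 holds.
  (¬q_2): ¬q_2 holds.
  (q_0 ∨ ¬q_1 ∨ q_2): q_0 holds.
  (¬q_0 ∨ q_1 ∨ q_2): q_1 holds.
  (¬q_0 ∨ ¬q_2): ¬q_2 holds.
All clauses satisfied.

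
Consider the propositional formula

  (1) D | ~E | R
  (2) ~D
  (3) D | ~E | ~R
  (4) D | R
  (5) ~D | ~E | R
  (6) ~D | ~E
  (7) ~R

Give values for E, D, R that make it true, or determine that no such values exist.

Unsatisfiable — no assignment works.

Case D = True:
  Clause (~D) is falsified — contradiction.
Case D = False:
  (D | R) forces R = True.
  Clause (~R) is falsified — contradiction.
Both cases fail, so the formula is unsatisfiable.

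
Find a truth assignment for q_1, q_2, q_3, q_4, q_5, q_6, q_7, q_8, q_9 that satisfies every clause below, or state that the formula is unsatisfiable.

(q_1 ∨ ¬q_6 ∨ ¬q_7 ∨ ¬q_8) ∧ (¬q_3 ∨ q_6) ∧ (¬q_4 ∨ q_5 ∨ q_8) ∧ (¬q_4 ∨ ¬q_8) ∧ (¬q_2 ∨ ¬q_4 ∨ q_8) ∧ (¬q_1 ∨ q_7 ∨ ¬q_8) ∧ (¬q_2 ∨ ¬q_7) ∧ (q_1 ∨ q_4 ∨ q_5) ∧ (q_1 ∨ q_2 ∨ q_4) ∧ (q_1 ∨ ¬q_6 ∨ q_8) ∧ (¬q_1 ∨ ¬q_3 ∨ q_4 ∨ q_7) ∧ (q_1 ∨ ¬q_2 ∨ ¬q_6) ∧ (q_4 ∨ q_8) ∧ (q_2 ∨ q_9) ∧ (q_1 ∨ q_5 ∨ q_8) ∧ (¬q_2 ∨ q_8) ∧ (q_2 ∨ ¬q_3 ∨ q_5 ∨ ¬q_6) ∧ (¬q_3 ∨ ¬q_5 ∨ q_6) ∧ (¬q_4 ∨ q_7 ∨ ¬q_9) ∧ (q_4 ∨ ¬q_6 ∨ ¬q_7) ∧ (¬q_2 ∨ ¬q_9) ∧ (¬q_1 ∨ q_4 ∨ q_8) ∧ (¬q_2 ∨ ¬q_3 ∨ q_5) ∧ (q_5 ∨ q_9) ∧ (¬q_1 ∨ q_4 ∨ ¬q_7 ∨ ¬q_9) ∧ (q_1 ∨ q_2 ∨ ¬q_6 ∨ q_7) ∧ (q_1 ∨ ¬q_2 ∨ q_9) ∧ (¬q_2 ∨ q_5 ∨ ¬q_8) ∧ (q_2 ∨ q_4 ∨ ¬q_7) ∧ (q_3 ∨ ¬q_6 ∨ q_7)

Set q_1 = True.
Try q_2 = True:
  (¬q_2 ∨ ¬q_7) forces q_7 = False.
  (¬q_1 ∨ q_7 ∨ ¬q_8) forces q_8 = False.
  clause (¬q_2 ∨ q_8) is falsified — backtrack.
So q_2 = False.
  then (q_2 ∨ q_9) forces q_9 = True.
Set q_3 = True.
  then (¬q_3 ∨ q_6) forces q_6 = True.
  then (q_2 ∨ ¬q_3 ∨ q_5 ∨ ¬q_6) forces q_5 = True.
Set q_4 = True.
  then (¬q_4 ∨ ¬q_8) forces q_8 = False.
  then (¬q_4 ∨ q_7 ∨ ¬q_9) forces q_7 = True.
All clauses satisfied.

q_1 = True, q_2 = False, q_3 = True, q_4 = True, q_5 = True, q_6 = True, q_7 = True, q_8 = False, q_9 = True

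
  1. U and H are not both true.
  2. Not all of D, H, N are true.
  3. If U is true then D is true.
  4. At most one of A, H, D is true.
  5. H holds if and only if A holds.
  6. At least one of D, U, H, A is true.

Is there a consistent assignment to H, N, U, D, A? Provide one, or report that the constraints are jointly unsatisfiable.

H = False; N = True; U = True; D = True; A = False

  (1) U=T, H=F — not both ✓
  (2) {D, H, N}: 2/3 true — not all ✓
  (3) U=T ⇒ D: T ✓
  (4) {A, H, D}: 1 true — at most one ✓
  (5) H=F, A=F — same ✓
  (6) {D, U, H, A}: 2 true — at least one ✓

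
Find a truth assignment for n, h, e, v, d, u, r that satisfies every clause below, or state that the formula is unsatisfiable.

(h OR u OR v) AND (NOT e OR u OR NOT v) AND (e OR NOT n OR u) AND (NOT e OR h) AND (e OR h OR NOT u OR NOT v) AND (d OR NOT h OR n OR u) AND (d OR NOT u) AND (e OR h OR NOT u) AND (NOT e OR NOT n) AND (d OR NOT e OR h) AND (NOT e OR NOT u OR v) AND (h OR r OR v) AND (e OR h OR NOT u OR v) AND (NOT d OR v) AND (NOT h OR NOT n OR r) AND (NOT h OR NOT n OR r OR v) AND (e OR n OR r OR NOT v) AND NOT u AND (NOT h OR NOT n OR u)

n: False, h: True, e: False, v: True, d: True, u: False, r: True

Unit clause (NOT u) forces u = False.
Try n = True:
  (e OR NOT n OR u) forces e = True.
  clause (NOT e OR NOT n) is falsified — backtrack.
So n = False.
Set h = True.
  then (d OR NOT h OR n OR u) forces d = True.
  then (NOT d OR v) forces v = True.
  then (NOT e OR u OR NOT v) forces e = False.
  then (e OR n OR r OR NOT v) forces r = True.
All clauses satisfied.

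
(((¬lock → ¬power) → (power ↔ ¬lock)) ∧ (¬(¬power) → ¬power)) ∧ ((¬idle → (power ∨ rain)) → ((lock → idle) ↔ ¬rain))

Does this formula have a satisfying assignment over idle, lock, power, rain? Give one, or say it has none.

idle: False; lock: True; power: False; rain: True

  ((¬lock → ¬power) → (power ↔ ¬lock)) ∧ (¬(¬power) → ¬power) = True
    (¬lock → ¬power) → (power ↔ ¬lock) = True
      ¬lock → ¬power = True
        ¬lock = False
        ¬power = True
      power ↔ ¬lock = True
        ¬lock = False
    ¬(¬power) → ¬power = True
      ¬(¬power) = False
        ¬power = True
      ¬power = True
  (¬idle → (power ∨ rain)) → ((lock → idle) ↔ ¬rain) = True
    ¬idle → (power ∨ rain) = True
      ¬idle = True
      power ∨ rain = True
    (lock → idle) ↔ ¬rain = True
      lock → idle = False
      ¬rain = False
Both conjuncts True, so the formula holds.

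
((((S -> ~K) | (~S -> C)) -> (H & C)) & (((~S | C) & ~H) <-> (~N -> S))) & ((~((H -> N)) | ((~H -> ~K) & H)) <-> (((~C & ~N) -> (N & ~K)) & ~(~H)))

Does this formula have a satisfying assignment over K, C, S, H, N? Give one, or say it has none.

K = True, C = True, S = False, H = True, N = False

  (((S -> ~K) | (~S -> C)) -> (H & C)) & (((~S | C) & ~H) <-> (~N -> S)) = True
    ((S -> ~K) | (~S -> C)) -> (H & C) = True
      (S -> ~K) | (~S -> C) = True
        S -> ~K = True
          ~K = False
        ~S -> C = True
          ~S = True
      H & C = True
    ((~S | C) & ~H) <-> (~N -> S) = True
      (~S | C) & ~H = False
        ~S | C = True
          ~S = True
        ~H = False
      ~N -> S = False
        ~N = True
  (~((H -> N)) | ((~H -> ~K) & H)) <-> (((~C & ~N) -> (N & ~K)) & ~(~H)) = True
    ~((H -> N)) | ((~H -> ~K) & H) = True
      ~((H -> N)) = True
        H -> N = False
      (~H -> ~K) & H = True
        ~H -> ~K = True
          ~H = False
          ~K = False
    ((~C & ~N) -> (N & ~K)) & ~(~H) = True
      (~C & ~N) -> (N & ~K) = True
        ~C & ~N = False
          ~C = False
          ~N = True
        N & ~K = False
          ~K = False
      ~(~H) = True
        ~H = False
Both conjuncts True, so the formula holds.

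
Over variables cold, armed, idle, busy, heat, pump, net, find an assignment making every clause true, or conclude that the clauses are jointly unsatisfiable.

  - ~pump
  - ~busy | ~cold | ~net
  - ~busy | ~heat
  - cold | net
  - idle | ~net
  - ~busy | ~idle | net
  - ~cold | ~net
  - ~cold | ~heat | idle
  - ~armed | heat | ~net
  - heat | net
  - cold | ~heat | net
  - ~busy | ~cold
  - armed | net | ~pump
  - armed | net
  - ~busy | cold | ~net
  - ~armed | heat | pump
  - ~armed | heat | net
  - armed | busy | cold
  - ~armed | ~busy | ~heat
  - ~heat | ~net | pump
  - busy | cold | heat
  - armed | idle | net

cold = True; armed = True; idle = True; busy = False; heat = True; pump = False; net = False

Unit clause (~pump) forces pump = False.
Set cold = True.
  then (~cold | ~net) forces net = False.
  then (heat | net) forces heat = True.
  then (~busy | ~cold) forces busy = False.
  then (armed | net) forces armed = True.
  then (~cold | ~heat | idle) forces idle = True.
All clauses satisfied.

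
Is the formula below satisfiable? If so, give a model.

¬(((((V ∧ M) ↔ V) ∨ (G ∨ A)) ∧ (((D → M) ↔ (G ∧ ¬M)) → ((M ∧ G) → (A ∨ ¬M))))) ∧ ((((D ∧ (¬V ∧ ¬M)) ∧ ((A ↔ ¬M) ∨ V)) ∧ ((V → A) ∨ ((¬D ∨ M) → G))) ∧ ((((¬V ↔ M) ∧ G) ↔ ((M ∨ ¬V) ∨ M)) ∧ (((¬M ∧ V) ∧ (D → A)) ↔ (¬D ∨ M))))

Case V = True: the conjunct ¬V is False.
Case V = False: the formula simplifies to ¬((((D → M) ↔ (G ∧ ¬M)) → ((M ∧ G) → (A ∨ ¬M)))) ∧ (((D ∧ ¬M) ∧ (A ↔ ¬M)) ∧ ((M ∧ G) ∧ ¬((¬D ∨ M)))).
  M = True: the conjunct ¬((((D → M) ↔ (G ∧ ¬M)) → ((M ∧ G) → (A ∨ ¬M)))) becomes ¬((False → (G → A))) = False.
  M = False: the conjunct ¬((((D → M) ↔ (G ∧ ¬M)) → ((M ∧ G) → (A ∨ ¬M)))) becomes ¬(((¬D ↔ G) → True)) = False.
Both cases fail — unsatisfiable.

The formula is unsatisfiable.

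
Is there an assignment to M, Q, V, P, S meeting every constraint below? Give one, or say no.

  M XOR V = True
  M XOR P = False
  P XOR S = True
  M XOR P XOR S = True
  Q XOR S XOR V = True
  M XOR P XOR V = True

M: False, Q: True, V: True, P: False, S: True

M XOR V = F XOR T = True ✓
M XOR P = F XOR F = False ✓
P XOR S = F XOR T = True ✓
M XOR P XOR S = F XOR F XOR T = True ✓
Q XOR S XOR V = T XOR T XOR T = True ✓
M XOR P XOR V = F XOR F XOR T = True ✓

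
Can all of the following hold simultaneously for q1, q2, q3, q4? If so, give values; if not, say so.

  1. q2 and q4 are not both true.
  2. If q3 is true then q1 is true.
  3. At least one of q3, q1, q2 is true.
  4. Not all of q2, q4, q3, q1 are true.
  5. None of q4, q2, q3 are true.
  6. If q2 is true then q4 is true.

q1 = True, q2 = False, q3 = False, q4 = False

  (1) q2=F, q4=F — not both ✓
  (2) q3=F ⇒ q1: vacuous ✓
  (3) {q3, q1, q2}: 1 true — at least one ✓
  (4) {q2, q4, q3, q1}: 1/4 true — not all ✓
  (5) {q4, q2, q3}: 0 true — none ✓
  (6) q2=F ⇒ q4: vacuous ✓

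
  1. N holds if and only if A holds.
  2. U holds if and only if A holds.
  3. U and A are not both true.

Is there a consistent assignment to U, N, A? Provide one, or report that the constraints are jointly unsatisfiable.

U = False, N = False, A = False

  (1) N=F, A=F — same ✓
  (2) U=F, A=F — same ✓
  (3) U=F, A=F — not both ✓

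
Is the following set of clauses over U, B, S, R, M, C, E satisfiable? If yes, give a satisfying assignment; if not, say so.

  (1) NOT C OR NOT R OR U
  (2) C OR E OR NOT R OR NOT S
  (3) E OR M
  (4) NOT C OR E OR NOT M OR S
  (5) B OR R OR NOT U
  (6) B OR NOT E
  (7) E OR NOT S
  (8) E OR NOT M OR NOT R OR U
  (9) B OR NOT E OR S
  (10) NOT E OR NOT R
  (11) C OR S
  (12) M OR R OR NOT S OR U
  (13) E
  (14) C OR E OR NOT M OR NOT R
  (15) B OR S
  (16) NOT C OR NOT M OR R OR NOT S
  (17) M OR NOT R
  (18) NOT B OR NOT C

Unit clause (E) forces E = True.
In (B OR NOT E) only B is left, so B = True.
In (NOT E OR NOT R) only NOT R is left, so R = False.
In (NOT B OR NOT C) only NOT C is left, so C = False.
In (C OR S) only S is left, so S = True.
Set U = True.
Set M = False.
All clauses satisfied.

U = True, B = True, S = True, R = False, M = False, C = False, E = True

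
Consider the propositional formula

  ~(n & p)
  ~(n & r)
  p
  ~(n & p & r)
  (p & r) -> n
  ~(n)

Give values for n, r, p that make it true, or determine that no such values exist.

n=F, r=F, p=T

Unit clause (p) forces p = True.
Unit clause (~n) forces n = False.
In (n | ~p | ~r) only ~r is left, so r = False.
Check each clause:
  (p): p holds.
  (~n): ~n holds.
  (n | ~p | ~r): ~r holds.
  (~n | ~r): ~n holds.
  (~n | ~p): ~n holds.
  (~n | ~p | ~r): ~n holds.
All clauses satisfied.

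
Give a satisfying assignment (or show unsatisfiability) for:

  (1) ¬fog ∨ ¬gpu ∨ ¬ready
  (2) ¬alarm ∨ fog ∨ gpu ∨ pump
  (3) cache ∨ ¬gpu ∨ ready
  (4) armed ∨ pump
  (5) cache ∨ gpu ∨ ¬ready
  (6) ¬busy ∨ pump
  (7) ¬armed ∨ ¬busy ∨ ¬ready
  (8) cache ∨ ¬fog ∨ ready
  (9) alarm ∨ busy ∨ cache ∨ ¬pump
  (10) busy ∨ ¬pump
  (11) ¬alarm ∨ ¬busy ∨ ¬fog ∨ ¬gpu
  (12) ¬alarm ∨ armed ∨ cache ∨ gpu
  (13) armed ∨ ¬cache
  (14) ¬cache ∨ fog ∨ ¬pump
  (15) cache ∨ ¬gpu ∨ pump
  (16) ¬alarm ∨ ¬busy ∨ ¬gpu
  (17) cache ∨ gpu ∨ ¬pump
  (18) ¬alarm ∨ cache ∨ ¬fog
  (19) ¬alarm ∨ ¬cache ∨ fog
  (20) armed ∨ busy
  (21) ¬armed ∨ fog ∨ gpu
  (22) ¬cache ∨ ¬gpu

Set busy = False.
  then (busy ∨ ¬pump) forces pump = False.
  then (armed ∨ busy) forces armed = True.
Set alarm = True.
Set ready = False.
Try cache = False:
  (cache ∨ ¬gpu ∨ ready) forces gpu = False.
  (¬alarm ∨ fog ∨ gpu ∨ pump) forces fog = True.
  clause (cache ∨ ¬fog ∨ ready) is falsified — backtrack.
So cache = True.
  then (¬alarm ∨ ¬cache ∨ fog) forces fog = True.
  then (¬cache ∨ ¬gpu) forces gpu = False.
All clauses satisfied.

busy: False, alarm: True, ready: False, cache: True, armed: True, gpu: False, pump: False, fog: True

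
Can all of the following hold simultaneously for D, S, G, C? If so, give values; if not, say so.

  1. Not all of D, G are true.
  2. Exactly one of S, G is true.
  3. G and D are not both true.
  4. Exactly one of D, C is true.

D=T, S=T, G=F, C=F

  (1) {D, G}: 1/2 true — not all ✓
  (2) {S, G}: 1 true — exactly one ✓
  (3) G=F, D=T — not both ✓
  (4) {D, C}: 1 true — exactly one ✓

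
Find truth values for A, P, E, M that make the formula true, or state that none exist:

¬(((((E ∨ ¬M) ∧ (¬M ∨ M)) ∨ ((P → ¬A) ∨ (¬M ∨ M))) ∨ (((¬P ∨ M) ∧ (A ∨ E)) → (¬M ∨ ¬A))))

Unsatisfiable

Case M = True: the formula becomes ¬((True ∨ ((A ∨ E) → ¬A))) = False.
Case M = False: the formula becomes ¬((True ∨ True)) = False.
Both cases fail — unsatisfiable.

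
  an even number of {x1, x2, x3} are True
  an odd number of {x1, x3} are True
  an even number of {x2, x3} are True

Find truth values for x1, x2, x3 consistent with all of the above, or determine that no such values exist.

x1 = False; x2 = True; x3 = True

{x1, x2, x3}: 2 true → even ✓
{x1, x3}: 1 true → odd ✓
{x2, x3}: 2 true → even ✓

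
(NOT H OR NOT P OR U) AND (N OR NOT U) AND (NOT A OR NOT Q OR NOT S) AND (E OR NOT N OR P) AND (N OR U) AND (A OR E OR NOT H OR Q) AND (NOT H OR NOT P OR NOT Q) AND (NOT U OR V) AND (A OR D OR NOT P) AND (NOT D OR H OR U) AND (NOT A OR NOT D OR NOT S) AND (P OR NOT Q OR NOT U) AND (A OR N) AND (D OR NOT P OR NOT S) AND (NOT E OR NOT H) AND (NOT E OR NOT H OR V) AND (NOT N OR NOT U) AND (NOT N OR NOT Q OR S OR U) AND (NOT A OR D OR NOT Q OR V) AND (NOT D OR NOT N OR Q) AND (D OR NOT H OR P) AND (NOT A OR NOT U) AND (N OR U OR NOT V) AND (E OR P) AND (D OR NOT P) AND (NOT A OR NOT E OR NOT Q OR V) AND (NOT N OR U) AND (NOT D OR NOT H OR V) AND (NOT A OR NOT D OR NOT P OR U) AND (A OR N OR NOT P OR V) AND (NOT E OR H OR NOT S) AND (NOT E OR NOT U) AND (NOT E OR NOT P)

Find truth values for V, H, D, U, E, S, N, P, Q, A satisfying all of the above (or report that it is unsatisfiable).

The formula is unsatisfiable.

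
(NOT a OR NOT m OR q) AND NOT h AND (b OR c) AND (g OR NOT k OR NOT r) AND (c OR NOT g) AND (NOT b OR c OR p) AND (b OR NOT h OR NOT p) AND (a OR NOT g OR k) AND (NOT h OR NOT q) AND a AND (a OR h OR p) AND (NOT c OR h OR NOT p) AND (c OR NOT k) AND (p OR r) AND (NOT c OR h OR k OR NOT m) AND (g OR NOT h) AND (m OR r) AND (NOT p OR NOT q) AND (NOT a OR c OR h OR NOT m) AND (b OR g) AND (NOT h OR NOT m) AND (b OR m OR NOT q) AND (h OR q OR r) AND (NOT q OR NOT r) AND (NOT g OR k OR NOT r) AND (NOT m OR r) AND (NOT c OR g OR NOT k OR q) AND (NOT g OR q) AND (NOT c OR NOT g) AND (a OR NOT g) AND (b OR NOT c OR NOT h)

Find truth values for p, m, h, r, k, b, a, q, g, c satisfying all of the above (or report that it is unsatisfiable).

Unit clause (NOT h) forces h = False.
Unit clause (a) forces a = True.
Set p = True.
  then (NOT c OR h OR NOT p) forces c = False.
  then (c OR NOT k) forces k = False.
  then (NOT p OR NOT q) forces q = False.
  then (NOT a OR c OR h OR NOT m) forces m = False.
  then (h OR q OR r) forces r = True.
  then (NOT g OR k OR NOT r) forces g = False.
  then (b OR c) forces b = True.
All clauses satisfied.

p = True; m = False; h = False; r = True; k = False; b = True; a = True; q = False; g = False; c = False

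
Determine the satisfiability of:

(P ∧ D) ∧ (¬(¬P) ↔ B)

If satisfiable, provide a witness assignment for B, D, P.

B: True, D: True, P: True

  P ∧ D = True
  ¬(¬P) ↔ B = True
    ¬(¬P) = True
      ¬P = False
Both conjuncts True, so the formula holds.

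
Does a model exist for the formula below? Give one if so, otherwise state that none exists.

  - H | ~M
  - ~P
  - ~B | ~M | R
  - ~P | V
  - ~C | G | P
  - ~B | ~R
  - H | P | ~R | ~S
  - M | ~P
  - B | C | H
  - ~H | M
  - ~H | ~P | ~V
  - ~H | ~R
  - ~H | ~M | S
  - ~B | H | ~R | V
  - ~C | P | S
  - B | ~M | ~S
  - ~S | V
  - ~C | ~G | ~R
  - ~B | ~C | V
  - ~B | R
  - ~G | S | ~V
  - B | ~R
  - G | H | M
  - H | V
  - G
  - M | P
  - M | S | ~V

The formula is unsatisfiable.

Case G = True:
  (~P) forces P = False.
  (M | P) forces M = True.
  (H | ~M) forces H = True.
  (~H | ~R) forces R = False.
  (~B | ~M | R) forces B = False.
  (~H | ~M | S) forces S = True.
  Clause (B | ~M | ~S) is falsified — contradiction.
Case G = False:
  Clause (G) is falsified — contradiction.
Both cases fail, so the formula is unsatisfiable.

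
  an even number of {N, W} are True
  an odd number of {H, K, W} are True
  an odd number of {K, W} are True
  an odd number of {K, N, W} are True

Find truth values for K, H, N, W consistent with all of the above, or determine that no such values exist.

K: True, H: False, N: False, W: False

{N, W}: 0 true → even ✓
{H, K, W}: 1 true → odd ✓
{K, W}: 1 true → odd ✓
{K, N, W}: 1 true → odd ✓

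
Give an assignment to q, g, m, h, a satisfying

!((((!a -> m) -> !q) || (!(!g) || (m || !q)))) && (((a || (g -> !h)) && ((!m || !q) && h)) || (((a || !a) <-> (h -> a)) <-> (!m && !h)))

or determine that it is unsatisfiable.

q = True, g = False, m = False, h = True, a = True

  !((((!a -> m) -> !q) || (!(!g) || (m || !q)))) = True
    ((!a -> m) -> !q) || (!(!g) || (m || !q)) = False
      (!a -> m) -> !q = False
        !a -> m = True
          !a = False
        !q = False
      !(!g) || (m || !q) = False
        !(!g) = False
          !g = True
        m || !q = False
          !q = False
  ((a || (g -> !h)) && ((!m || !q) && h)) || (((a || !a) <-> (h -> a)) <-> (!m && !h)) = True
    (a || (g -> !h)) && ((!m || !q) && h) = True
      a || (g -> !h) = True
        g -> !h = True
          !h = False
      (!m || !q) && h = True
        !m || !q = True
          !m = True
          !q = False
    ((a || !a) <-> (h -> a)) <-> (!m && !h) = False
      (a || !a) <-> (h -> a) = True
        a || !a = True
          !a = False
        h -> a = True
      !m && !h = False
        !m = True
        !h = False
Both conjuncts True, so the formula holds.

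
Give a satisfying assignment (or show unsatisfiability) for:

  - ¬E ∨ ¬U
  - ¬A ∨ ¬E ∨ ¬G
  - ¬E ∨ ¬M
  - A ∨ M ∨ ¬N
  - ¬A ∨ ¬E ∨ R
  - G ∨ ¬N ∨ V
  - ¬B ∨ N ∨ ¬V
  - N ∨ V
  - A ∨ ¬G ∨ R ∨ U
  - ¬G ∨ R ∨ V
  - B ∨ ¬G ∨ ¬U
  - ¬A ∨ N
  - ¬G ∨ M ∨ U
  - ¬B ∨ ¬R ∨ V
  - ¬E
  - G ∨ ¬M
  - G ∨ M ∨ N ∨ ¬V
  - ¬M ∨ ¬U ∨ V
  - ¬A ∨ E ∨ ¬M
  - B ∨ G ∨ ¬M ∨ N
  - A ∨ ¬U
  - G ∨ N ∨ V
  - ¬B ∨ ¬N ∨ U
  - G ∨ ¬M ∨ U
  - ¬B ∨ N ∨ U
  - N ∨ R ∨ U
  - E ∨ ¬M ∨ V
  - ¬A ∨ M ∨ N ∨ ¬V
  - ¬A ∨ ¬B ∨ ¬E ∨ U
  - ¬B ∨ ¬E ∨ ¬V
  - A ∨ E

R = False, M = False, G = False, E = False, B = False, U = True, V = True, N = True, A = True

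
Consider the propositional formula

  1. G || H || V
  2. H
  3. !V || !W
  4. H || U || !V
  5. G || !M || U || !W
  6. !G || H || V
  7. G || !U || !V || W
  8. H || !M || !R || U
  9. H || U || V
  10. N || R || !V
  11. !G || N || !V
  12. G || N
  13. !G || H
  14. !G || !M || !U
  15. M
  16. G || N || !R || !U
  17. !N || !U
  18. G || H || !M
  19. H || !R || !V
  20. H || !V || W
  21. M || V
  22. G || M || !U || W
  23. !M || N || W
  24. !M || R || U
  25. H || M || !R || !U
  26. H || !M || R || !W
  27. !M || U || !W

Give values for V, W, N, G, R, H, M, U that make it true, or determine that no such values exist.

Unit clause (H) forces H = True.
Unit clause (M) forces M = True.
Set V = False.
Try W = True:
  (!M || U || !W) forces U = True.
  (!G || !M || !U) forces G = False.
  (G || N) forces N = True.
  clause (!N || !U) is falsified — backtrack.
So W = False.
  then (!M || N || W) forces N = True.
  then (!N || !U) forces U = False.
  then (!M || R || U) forces R = True.
Set G = True.
All clauses satisfied.

V = False; W = False; N = True; G = True; R = True; H = True; M = True; U = False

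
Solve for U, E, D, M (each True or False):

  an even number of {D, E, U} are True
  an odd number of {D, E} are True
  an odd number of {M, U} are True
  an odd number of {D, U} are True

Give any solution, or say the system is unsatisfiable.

U: True, E: True, D: False, M: False

{D, E, U}: 2 true → even ✓
{D, E}: 1 true → odd ✓
{M, U}: 1 true → odd ✓
{D, U}: 1 true → odd ✓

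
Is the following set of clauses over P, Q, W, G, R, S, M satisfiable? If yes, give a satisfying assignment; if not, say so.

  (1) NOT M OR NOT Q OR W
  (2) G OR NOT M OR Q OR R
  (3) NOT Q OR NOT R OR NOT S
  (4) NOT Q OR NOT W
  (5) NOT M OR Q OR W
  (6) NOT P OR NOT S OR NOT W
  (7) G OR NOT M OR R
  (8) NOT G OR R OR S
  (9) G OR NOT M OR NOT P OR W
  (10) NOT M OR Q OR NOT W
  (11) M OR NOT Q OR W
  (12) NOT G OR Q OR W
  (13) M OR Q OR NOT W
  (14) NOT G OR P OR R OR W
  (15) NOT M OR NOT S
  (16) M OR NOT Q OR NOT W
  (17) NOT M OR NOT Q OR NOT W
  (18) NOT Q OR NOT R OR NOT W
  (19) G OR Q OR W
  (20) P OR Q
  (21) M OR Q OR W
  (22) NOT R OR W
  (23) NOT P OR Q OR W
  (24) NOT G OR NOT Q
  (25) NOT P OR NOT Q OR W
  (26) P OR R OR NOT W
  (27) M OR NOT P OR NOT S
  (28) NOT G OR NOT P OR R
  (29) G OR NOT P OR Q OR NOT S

Case Q = True:
  (NOT Q OR NOT W) forces W = False.
  (NOT M OR NOT Q OR W) forces M = False.
  Clause (M OR NOT Q OR W) is falsified — contradiction.
Case Q = False:
  (P OR Q) forces P = True.
  (NOT P OR Q OR W) forces W = True.
  (NOT P OR NOT S OR NOT W) forces S = False.
  (NOT M OR Q OR NOT W) forces M = False.
  Clause (M OR Q OR NOT W) is falsified — contradiction.
Both cases fail, so the formula is unsatisfiable.

Unsatisfiable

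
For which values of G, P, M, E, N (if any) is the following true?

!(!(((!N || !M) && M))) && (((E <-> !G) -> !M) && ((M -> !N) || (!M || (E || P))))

G = True, P = True, M = True, E = True, N = False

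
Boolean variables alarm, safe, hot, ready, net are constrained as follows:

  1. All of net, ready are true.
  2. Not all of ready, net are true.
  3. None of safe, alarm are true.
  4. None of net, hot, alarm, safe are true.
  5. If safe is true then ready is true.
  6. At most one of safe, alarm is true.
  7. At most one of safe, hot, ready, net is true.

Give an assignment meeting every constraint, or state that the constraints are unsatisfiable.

Case net = True:
  Constraint (4) is violated (net=T) — contradiction.
Case net = False:
  Constraint (1) is violated (net=F) — contradiction.
Both cases fail — unsatisfiable.

No satisfying assignment exists.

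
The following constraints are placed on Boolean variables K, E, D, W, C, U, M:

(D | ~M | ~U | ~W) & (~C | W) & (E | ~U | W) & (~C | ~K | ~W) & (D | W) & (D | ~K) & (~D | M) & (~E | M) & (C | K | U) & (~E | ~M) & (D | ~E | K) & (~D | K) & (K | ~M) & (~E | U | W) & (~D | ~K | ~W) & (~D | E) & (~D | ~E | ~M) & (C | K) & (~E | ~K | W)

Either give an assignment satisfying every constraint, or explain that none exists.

K = False, E = False, D = False, W = True, C = True, U = False, M = False

Try K = True:
  (D | ~K) forces D = True.
  (~D | M) forces M = True.
  (~E | ~M) forces E = False.
  clause (~D | E) is falsified — backtrack.
So K = False.
  then (~D | K) forces D = False.
  then (K | ~M) forces M = False.
  then (C | K) forces C = True.
  then (~C | W) forces W = True.
  then (~E | M) forces E = False.
Set U = False.
All clauses satisfied.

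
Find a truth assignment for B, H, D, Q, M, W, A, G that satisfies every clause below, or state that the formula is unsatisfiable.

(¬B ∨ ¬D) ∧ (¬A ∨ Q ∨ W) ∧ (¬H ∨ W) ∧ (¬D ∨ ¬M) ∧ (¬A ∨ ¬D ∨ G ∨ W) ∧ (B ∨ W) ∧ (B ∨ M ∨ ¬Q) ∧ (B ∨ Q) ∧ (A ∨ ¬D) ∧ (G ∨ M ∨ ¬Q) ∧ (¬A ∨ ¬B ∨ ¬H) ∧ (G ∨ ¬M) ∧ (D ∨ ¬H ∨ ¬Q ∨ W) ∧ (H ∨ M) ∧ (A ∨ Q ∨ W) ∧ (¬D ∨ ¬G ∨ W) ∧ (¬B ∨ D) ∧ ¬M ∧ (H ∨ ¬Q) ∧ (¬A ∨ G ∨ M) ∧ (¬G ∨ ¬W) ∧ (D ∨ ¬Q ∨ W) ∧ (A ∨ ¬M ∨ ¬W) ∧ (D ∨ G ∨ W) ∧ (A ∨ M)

Unsatisfiable — no assignment works.

Case B = True:
  (¬B ∨ ¬D) forces D = False.
  Clause (¬B ∨ D) is falsified — contradiction.
Case B = False:
  (B ∨ W) forces W = True.
  (B ∨ Q) forces Q = True.
  (B ∨ M ∨ ¬Q) forces M = True.
  Clause (¬M) is falsified — contradiction.
Both cases fail, so the formula is unsatisfiable.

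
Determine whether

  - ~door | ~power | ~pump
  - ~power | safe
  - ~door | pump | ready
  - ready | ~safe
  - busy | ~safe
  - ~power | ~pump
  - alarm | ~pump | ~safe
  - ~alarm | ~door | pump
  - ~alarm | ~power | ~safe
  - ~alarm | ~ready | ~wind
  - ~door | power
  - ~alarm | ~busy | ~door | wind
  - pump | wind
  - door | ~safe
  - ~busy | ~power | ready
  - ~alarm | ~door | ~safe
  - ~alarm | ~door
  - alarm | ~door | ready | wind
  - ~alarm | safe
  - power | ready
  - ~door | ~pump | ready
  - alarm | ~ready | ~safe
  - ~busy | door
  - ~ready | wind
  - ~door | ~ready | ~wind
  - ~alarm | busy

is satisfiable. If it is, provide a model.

power = False, safe = False, door = False, wind = True, alarm = False, ready = True, busy = False, pump = False

Set power = False.
  then (~door | power) forces door = False.
  then (door | ~safe) forces safe = False.
  then (~alarm | safe) forces alarm = False.
  then (power | ready) forces ready = True.
  then (~busy | door) forces busy = False.
  then (~ready | wind) forces wind = True.
Set pump = False.
All clauses satisfied.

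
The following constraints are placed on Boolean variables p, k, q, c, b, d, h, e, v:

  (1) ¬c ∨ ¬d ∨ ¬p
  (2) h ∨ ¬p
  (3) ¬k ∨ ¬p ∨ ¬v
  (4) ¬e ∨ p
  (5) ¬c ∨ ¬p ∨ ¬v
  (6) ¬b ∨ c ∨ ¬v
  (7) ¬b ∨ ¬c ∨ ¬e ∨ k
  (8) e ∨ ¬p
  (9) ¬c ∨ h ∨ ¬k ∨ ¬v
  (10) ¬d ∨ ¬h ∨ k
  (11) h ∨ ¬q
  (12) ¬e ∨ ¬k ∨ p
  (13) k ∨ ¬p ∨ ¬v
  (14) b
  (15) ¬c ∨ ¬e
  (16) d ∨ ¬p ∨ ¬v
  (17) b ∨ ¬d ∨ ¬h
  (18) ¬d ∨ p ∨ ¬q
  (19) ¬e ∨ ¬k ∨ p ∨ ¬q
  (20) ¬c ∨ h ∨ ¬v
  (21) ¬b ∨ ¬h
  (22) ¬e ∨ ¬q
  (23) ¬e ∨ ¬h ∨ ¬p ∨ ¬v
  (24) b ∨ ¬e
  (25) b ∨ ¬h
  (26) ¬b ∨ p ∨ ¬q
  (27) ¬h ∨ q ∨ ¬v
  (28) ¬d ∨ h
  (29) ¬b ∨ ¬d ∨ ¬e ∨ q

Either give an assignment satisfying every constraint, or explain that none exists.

p: False, k: True, q: False, c: True, b: True, d: False, h: False, e: False, v: False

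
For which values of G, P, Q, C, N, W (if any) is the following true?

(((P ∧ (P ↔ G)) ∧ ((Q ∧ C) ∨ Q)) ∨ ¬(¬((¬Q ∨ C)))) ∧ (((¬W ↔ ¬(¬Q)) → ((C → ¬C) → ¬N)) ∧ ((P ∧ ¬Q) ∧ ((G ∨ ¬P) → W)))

G = True; P = True; Q = False; C = True; N = True; W = True

  ((P ∧ (P ↔ G)) ∧ ((Q ∧ C) ∨ Q)) ∨ ¬(¬((¬Q ∨ C))) = True
    (P ∧ (P ↔ G)) ∧ ((Q ∧ C) ∨ Q) = False
      P ∧ (P ↔ G) = True
        P ↔ G = True
      (Q ∧ C) ∨ Q = False
        Q ∧ C = False
    ¬(¬((¬Q ∨ C))) = True
      ¬((¬Q ∨ C)) = False
        ¬Q ∨ C = True
          ¬Q = True
  ((¬W ↔ ¬(¬Q)) → ((C → ¬C) → ¬N)) ∧ ((P ∧ ¬Q) ∧ ((G ∨ ¬P) → W)) = True
    (¬W ↔ ¬(¬Q)) → ((C → ¬C) → ¬N) = True
      ¬W ↔ ¬(¬Q) = True
        ¬W = False
        ¬(¬Q) = False
          ¬Q = True
      (C → ¬C) → ¬N = True
        C → ¬C = False
          ¬C = False
        ¬N = False
    (P ∧ ¬Q) ∧ ((G ∨ ¬P) → W) = True
      P ∧ ¬Q = True
        ¬Q = True
      (G ∨ ¬P) → W = True
        G ∨ ¬P = True
          ¬P = False
Both conjuncts True, so the formula holds.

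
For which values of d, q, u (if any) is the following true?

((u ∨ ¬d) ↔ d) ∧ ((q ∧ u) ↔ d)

d = True; q = True; u = True

  (u ∨ ¬d) ↔ d = True
    u ∨ ¬d = True
      ¬d = False
  (q ∧ u) ↔ d = True
    q ∧ u = True
Both conjuncts True, so the formula holds.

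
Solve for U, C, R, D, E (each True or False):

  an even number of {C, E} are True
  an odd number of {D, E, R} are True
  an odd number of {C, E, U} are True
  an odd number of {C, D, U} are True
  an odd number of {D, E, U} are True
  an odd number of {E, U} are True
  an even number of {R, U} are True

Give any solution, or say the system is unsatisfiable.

U: True, C: False, R: True, D: False, E: False

{C, E}: 0 true → even ✓
{D, E, R}: 1 true → odd ✓
{C, E, U}: 1 true → odd ✓
{C, D, U}: 1 true → odd ✓
{D, E, U}: 1 true → odd ✓
{E, U}: 1 true → odd ✓
{R, U}: 2 true → even ✓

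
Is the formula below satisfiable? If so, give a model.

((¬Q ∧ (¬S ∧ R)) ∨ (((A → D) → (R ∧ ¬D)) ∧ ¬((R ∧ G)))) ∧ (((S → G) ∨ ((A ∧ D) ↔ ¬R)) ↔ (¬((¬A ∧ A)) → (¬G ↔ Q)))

S: False, G: True, D: True, A: True, R: True, Q: False

  (¬Q ∧ (¬S ∧ R)) ∨ (((A → D) → (R ∧ ¬D)) ∧ ¬((R ∧ G))) = True
    ¬Q ∧ (¬S ∧ R) = True
      ¬Q = True
      ¬S ∧ R = True
        ¬S = True
    ((A → D) → (R ∧ ¬D)) ∧ ¬((R ∧ G)) = False
      (A → D) → (R ∧ ¬D) = False
        A → D = True
        R ∧ ¬D = False
          ¬D = False
      ¬((R ∧ G)) = False
        R ∧ G = True
  ((S → G) ∨ ((A ∧ D) ↔ ¬R)) ↔ (¬((¬A ∧ A)) → (¬G ↔ Q)) = True
    (S → G) ∨ ((A ∧ D) ↔ ¬R) = True
      S → G = True
      (A ∧ D) ↔ ¬R = False
        A ∧ D = True
        ¬R = False
    ¬((¬A ∧ A)) → (¬G ↔ Q) = True
      ¬((¬A ∧ A)) = True
        ¬A ∧ A = False
          ¬A = False
      ¬G ↔ Q = True
        ¬G = False
Both conjuncts True, so the formula holds.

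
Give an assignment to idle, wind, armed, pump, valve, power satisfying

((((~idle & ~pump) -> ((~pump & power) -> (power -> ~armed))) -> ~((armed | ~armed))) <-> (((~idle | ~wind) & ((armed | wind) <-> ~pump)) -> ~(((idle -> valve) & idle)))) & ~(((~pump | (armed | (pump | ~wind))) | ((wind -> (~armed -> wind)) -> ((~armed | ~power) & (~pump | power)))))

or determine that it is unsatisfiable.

No satisfying assignment exists.

The conjunct ~(((~pump | (armed | (pump | ~wind))) | ((wind -> (~armed -> wind)) -> ((~armed | ~power) & (~pump | power))))) is unsatisfiable on its own:
  pump = True: this becomes ~((True | ((wind -> (~armed -> wind)) -> ((~armed | ~power) & power)))) = False.
  pump = False: this becomes ~((True | ((wind -> (~armed -> wind)) -> (~armed | ~power)))) = False.
So the whole conjunction is unsatisfiable.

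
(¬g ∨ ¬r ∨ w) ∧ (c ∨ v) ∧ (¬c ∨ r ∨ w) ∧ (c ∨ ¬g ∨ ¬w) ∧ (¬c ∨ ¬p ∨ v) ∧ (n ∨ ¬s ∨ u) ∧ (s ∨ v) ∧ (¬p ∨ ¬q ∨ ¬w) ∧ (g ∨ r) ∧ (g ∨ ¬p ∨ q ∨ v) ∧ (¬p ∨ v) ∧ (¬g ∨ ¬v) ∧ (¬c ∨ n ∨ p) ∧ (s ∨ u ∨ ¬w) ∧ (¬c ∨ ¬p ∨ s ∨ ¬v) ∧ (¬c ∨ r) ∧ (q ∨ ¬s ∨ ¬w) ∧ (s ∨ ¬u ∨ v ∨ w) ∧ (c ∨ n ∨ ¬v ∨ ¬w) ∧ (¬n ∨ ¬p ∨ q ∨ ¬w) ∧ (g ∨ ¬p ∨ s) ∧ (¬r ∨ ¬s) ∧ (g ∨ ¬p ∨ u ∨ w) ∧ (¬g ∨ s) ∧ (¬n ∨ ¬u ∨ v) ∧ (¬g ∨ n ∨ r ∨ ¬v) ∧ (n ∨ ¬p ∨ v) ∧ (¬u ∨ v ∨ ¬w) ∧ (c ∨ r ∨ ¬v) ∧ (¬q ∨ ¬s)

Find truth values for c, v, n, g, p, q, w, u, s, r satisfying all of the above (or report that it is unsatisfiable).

Set c = False.
  then (c ∨ v) forces v = True.
  then (¬g ∨ ¬v) forces g = False.
  then (c ∨ r ∨ ¬v) forces r = True.
  then (¬r ∨ ¬s) forces s = False.
  then (g ∨ ¬p ∨ s) forces p = False.
Set n = False.
  then (c ∨ n ∨ ¬v ∨ ¬w) forces w = False.
Set q = True.
Set u = True.
All clauses satisfied.

c: False, v: True, n: False, g: False, p: False, q: True, w: False, u: True, s: False, r: True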